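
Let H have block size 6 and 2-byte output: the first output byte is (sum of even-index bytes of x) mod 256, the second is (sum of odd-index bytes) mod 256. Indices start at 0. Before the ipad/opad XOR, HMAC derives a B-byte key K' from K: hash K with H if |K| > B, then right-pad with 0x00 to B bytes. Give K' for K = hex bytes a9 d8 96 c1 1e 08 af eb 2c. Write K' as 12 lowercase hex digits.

388c00000000

|K| = 9 > B = 6, so first hash the key.
H(K): even-index sum = 568 mod 256 = 56; odd-index sum = 652 mod 256 = 140 → 38 8c.
Zero-pad H(K) = 38 8c to 6 bytes: K' = 38 8c 00 00 00 00.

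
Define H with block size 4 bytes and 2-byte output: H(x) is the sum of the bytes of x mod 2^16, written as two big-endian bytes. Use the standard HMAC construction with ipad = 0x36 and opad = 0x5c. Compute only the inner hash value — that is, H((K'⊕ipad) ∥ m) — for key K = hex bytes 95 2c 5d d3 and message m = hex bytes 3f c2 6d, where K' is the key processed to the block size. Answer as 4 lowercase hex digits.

Key hex bytes 95 2c 5d d3 is exactly B = 4 bytes: K' = 95 2c 5d d3.
K' ⊕ ipad = a3 1a 6b e5.
Inner input = a3 1a 6b e5 ∥ 3f c2 6d.
Inner hash: sum = 163+26+107+229+63+194+109 = 891 → 03 7b.

037b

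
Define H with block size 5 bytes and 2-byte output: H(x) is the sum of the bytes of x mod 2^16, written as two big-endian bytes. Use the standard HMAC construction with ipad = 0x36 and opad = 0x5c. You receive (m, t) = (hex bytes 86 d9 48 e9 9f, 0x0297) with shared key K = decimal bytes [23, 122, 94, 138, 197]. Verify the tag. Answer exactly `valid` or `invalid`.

Key decimal bytes [23, 122, 94, 138, 197] = 17 7a 5e 8a c5 is exactly B = 5 bytes: K' = 17 7a 5e 8a c5.
K' ⊕ ipad = 21 4c 68 bc f3; K' ⊕ opad = 4b 26 02 d6 99.
Inner hash: sum = 33+76+104+188+243+134+217+72+233+159 = 1459 → 05 b3.
Outer hash (recomputed tag): sum = 75+38+2+214+153+5+179 = 666 → 02 9a.
Recomputed tag = 029a; claimed = 0297 → mismatch.

invalid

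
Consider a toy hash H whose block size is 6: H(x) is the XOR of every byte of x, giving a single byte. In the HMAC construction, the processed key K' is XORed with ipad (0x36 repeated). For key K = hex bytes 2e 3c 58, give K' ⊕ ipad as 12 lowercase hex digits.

Key hex bytes 2e 3c 58 is 3 bytes ≤ B = 6; zero-pad to 6 bytes: K' = 2e 3c 58 00 00 00.
XOR each byte with 0x36: 2e⊕36=18, 3c⊕36=0a, 58⊕36=6e, 00⊕36=36, 00⊕36=36, 00⊕36=36.

180a6e363636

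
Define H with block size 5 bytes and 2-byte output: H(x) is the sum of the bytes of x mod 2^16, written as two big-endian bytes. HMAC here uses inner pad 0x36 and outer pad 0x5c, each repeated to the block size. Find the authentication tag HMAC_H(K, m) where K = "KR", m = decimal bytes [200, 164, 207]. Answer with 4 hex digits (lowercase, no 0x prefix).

Key "KR" = 4b 52 is 2 bytes ≤ B = 5; zero-pad to 5 bytes: K' = 4b 52 00 00 00.
K' ⊕ ipad = 7d 64 36 36 36.  K' ⊕ opad = 17 0e 5c 5c 5c.
Inner input = (K'⊕ipad) ∥ m = 7d 64 36 36 36 ∥ c8 a4 cf.
Inner hash: sum = 125+100+54+54+54+200+164+207 = 958 → 03 be.
Outer input = (K'⊕opad) ∥ inner = 17 0e 5c 5c 5c ∥ 03 be.
Outer hash (tag): sum = 23+14+92+92+92+3+190 = 506 → 01 fa.

01fa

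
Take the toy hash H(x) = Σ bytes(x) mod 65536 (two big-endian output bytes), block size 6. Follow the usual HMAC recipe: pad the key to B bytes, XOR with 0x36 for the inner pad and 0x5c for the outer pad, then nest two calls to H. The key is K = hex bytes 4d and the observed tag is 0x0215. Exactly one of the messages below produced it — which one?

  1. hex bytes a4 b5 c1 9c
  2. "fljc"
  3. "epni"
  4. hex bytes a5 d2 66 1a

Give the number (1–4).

3

Key hex bytes 4d is 1 byte ≤ B = 6; zero-pad to 6 bytes: K' = 4d 00 00 00 00 00.
K' ⊕ ipad = 7b 36 36 36 36 36; K' ⊕ opad = 11 5c 5c 5c 5c 5c.
m1: inner = H(7b 36 36 36 36 36 a4 b5 c1 9c) = 04 3f; tag = H(11 5c 5c 5c 5c 5c 04 3f) = 0220
m2: inner = H(7b 36 36 36 36 36 66 6c 6a 63) = 03 28; tag = H(11 5c 5c 5c 5c 5c 03 28) = 0208
m3: inner = H(7b 36 36 36 36 36 65 70 6e 69) = 03 35; tag = H(11 5c 5c 5c 5c 5c 03 35) = 0215 ← matches
m4: inner = H(7b 36 36 36 36 36 a5 d2 66 1a) = 03 80; tag = H(11 5c 5c 5c 5c 5c 03 80) = 0260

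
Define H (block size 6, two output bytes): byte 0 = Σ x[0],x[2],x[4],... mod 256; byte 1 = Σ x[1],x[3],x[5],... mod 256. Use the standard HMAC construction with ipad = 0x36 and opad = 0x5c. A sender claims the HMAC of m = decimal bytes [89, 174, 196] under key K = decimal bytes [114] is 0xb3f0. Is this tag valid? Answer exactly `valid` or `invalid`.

invalid

Key decimal bytes [114] = 72 is 1 byte ≤ B = 6; zero-pad to 6 bytes: K' = 72 00 00 00 00 00.
K' ⊕ ipad = 44 36 36 36 36 36; K' ⊕ opad = 2e 5c 5c 5c 5c 5c.
Inner hash: even-index sum = 461 mod 256 = 205; odd-index sum = 336 mod 256 = 80 → cd 50.
Outer hash (recomputed tag): even-index sum = 435 mod 256 = 179; odd-index sum = 356 mod 256 = 100 → b3 64.
Recomputed tag = b364; claimed = b3f0 → mismatch.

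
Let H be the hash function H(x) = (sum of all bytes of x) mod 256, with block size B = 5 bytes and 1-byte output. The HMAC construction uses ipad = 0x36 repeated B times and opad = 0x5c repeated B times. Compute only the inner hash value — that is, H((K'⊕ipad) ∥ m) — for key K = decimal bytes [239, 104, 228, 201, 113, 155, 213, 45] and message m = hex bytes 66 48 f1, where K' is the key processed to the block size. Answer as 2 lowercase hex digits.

Key decimal bytes [239, 104, 228, 201, 113, 155, 213, 45] = ef 68 e4 c9 71 9b d5 2d is 8 bytes > B = 5, so hash it first: H(key) = 12, then zero-pad to 5 bytes: K' = 12 00 00 00 00.
K' ⊕ ipad = 24 36 36 36 36.
Inner input = 24 36 36 36 36 ∥ 66 48 f1.
Inner hash: sum = 36+54+54+54+54+102+72+241 = 667; mod 256 = 155 → 9b.

9b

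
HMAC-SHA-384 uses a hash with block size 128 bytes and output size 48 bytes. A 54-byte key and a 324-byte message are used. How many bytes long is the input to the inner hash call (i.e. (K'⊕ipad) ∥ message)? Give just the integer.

452

Key is 54 ≤ 128 bytes, zero-padded: |K'| = 128.
Inner input = (K'⊕ipad) ∥ m → 128 + 324 = 452 bytes.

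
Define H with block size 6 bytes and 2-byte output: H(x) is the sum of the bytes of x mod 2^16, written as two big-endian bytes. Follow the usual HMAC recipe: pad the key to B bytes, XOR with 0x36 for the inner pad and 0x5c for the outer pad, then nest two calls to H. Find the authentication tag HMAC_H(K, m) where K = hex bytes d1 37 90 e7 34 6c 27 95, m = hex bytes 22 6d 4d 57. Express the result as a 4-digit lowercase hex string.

Key hex bytes d1 37 90 e7 34 6c 27 95 is 8 bytes > B = 6, so hash it first: H(key) = 03 db, then zero-pad to 6 bytes: K' = 03 db 00 00 00 00.
K' ⊕ ipad = 35 ed 36 36 36 36.  K' ⊕ opad = 5f 87 5c 5c 5c 5c.
Inner input = (K'⊕ipad) ∥ m = 35 ed 36 36 36 36 ∥ 22 6d 4d 57.
Inner hash: sum = 53+237+54+54+54+54+34+109+77+87 = 813 → 03 2d.
Outer input = (K'⊕opad) ∥ inner = 5f 87 5c 5c 5c 5c ∥ 03 2d.
Outer hash (tag): sum = 95+135+92+92+92+92+3+45 = 646 → 02 86.

0286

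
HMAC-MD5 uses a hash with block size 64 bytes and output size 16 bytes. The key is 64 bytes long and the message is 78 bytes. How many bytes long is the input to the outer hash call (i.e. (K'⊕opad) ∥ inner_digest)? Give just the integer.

Key is 64 ≤ 64 bytes, zero-padded: |K'| = 64.
Outer input = (K'⊕opad) ∥ H(inner) → 64 + 16 = 80 bytes.

80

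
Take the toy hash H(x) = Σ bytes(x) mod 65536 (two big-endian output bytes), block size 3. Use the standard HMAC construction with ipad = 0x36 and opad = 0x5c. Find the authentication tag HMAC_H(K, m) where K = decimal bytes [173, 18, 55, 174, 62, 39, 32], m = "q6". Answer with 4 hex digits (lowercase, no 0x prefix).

Key decimal bytes [173, 18, 55, 174, 62, 39, 32] = ad 12 37 ae 3e 27 20 is 7 bytes > B = 3, so hash it first: H(key) = 02 29, then zero-pad to 3 bytes: K' = 02 29 00.
K' ⊕ ipad = 34 1f 36.  K' ⊕ opad = 5e 75 5c.
Inner input = (K'⊕ipad) ∥ m = 34 1f 36 ∥ 71 36.
Inner hash: sum = 52+31+54+113+54 = 304 → 01 30.
Outer input = (K'⊕opad) ∥ inner = 5e 75 5c ∥ 01 30.
Outer hash (tag): sum = 94+117+92+1+48 = 352 → 01 60.

0160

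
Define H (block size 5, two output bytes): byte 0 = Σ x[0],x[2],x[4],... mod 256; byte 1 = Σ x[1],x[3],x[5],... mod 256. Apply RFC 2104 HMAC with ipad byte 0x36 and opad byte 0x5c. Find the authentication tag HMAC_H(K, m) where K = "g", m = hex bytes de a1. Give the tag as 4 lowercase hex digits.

3d16

Key "g" = 67 is 1 byte ≤ B = 5; zero-pad to 5 bytes: K' = 67 00 00 00 00.
K' ⊕ ipad = 51 36 36 36 36.  K' ⊕ opad = 3b 5c 5c 5c 5c.
Inner input = (K'⊕ipad) ∥ m = 51 36 36 36 36 ∥ de a1.
Inner hash: even-index sum = 350 mod 256 = 94; odd-index sum = 330 mod 256 = 74 → 5e 4a.
Outer input = (K'⊕opad) ∥ inner = 3b 5c 5c 5c 5c ∥ 5e 4a.
Outer hash (tag): even-index sum = 317 mod 256 = 61; odd-index sum = 278 mod 256 = 22 → 3d 16.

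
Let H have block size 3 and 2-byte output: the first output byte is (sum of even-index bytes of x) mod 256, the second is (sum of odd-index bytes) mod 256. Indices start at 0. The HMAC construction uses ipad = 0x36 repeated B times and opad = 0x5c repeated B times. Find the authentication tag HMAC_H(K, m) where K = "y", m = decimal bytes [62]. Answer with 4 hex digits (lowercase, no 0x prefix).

f5e1

Key "y" = 79 is 1 byte ≤ B = 3; zero-pad to 3 bytes: K' = 79 00 00.
K' ⊕ ipad = 4f 36 36.  K' ⊕ opad = 25 5c 5c.
Inner input = (K'⊕ipad) ∥ m = 4f 36 36 ∥ 3e.
Inner hash: even-index sum = 133 mod 256 = 133; odd-index sum = 116 mod 256 = 116 → 85 74.
Outer input = (K'⊕opad) ∥ inner = 25 5c 5c ∥ 85 74.
Outer hash (tag): even-index sum = 245 mod 256 = 245; odd-index sum = 225 mod 256 = 225 → f5 e1.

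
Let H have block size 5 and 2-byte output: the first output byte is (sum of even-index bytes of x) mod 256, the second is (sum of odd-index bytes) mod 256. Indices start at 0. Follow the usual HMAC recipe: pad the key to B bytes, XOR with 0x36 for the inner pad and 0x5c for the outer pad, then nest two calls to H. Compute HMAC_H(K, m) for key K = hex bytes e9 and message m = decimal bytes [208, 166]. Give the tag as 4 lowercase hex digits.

a9a9

Key hex bytes e9 is 1 byte ≤ B = 5; zero-pad to 5 bytes: K' = e9 00 00 00 00.
K' ⊕ ipad = df 36 36 36 36.  K' ⊕ opad = b5 5c 5c 5c 5c.
Inner input = (K'⊕ipad) ∥ m = df 36 36 36 36 ∥ d0 a6.
Inner hash: even-index sum = 497 mod 256 = 241; odd-index sum = 316 mod 256 = 60 → f1 3c.
Outer input = (K'⊕opad) ∥ inner = b5 5c 5c 5c 5c ∥ f1 3c.
Outer hash (tag): even-index sum = 425 mod 256 = 169; odd-index sum = 425 mod 256 = 169 → a9 a9.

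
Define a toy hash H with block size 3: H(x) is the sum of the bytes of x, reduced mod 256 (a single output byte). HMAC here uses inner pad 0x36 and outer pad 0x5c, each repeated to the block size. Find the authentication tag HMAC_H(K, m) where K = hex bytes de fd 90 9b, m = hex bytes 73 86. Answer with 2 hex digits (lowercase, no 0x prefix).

a7

Key hex bytes de fd 90 9b is 4 bytes > B = 3, so hash it first: H(key) = 06, then zero-pad to 3 bytes: K' = 06 00 00.
K' ⊕ ipad = 30 36 36.  K' ⊕ opad = 5a 5c 5c.
Inner input = (K'⊕ipad) ∥ m = 30 36 36 ∥ 73 86.
Inner hash: sum = 48+54+54+115+134 = 405; mod 256 = 149 → 95.
Outer input = (K'⊕opad) ∥ inner = 5a 5c 5c ∥ 95.
Outer hash (tag): sum = 90+92+92+149 = 423; mod 256 = 167 → a7.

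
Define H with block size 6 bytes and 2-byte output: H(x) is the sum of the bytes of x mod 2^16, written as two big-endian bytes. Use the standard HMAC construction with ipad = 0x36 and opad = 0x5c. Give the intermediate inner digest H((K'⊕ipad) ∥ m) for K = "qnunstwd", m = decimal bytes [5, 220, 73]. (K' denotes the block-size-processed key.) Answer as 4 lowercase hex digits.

Key "qnunstwd" = 71 6e 75 6e 73 74 77 64 is 8 bytes > B = 6, so hash it first: H(key) = 03 84, then zero-pad to 6 bytes: K' = 03 84 00 00 00 00.
K' ⊕ ipad = 35 b2 36 36 36 36.
Inner input = 35 b2 36 36 36 36 ∥ 05 dc 49.
Inner hash: sum = 53+178+54+54+54+54+5+220+73 = 745 → 02 e9.

02e9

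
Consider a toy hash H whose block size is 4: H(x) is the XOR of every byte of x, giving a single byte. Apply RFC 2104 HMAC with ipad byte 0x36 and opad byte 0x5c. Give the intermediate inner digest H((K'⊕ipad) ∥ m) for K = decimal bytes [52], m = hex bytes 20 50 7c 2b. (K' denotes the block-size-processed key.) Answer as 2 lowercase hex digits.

Key decimal bytes [52] = 34 is 1 byte ≤ B = 4; zero-pad to 4 bytes: K' = 34 00 00 00.
K' ⊕ ipad = 02 36 36 36.
Inner input = 02 36 36 36 ∥ 20 50 7c 2b.
Inner hash: XOR 02⊕36⊕36⊕36⊕20⊕50⊕7c⊕2b = 13.

13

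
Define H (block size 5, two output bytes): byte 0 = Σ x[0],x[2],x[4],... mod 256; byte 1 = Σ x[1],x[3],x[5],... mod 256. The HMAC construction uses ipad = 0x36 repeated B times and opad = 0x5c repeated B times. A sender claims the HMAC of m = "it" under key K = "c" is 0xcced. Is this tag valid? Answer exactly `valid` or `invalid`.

Key "c" = 63 is 1 byte ≤ B = 5; zero-pad to 5 bytes: K' = 63 00 00 00 00.
K' ⊕ ipad = 55 36 36 36 36; K' ⊕ opad = 3f 5c 5c 5c 5c.
Inner hash: even-index sum = 309 mod 256 = 53; odd-index sum = 213 mod 256 = 213 → 35 d5.
Outer hash (recomputed tag): even-index sum = 460 mod 256 = 204; odd-index sum = 237 mod 256 = 237 → cc ed.
Recomputed tag = cced; claimed = cced → match.

valid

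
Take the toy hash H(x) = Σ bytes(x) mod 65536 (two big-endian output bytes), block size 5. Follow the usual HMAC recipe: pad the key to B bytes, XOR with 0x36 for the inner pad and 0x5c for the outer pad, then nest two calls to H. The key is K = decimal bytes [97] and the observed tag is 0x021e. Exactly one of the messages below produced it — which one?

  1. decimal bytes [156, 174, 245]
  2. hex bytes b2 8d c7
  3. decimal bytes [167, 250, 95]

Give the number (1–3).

1

Key decimal bytes [97] = 61 is 1 byte ≤ B = 5; zero-pad to 5 bytes: K' = 61 00 00 00 00.
K' ⊕ ipad = 57 36 36 36 36; K' ⊕ opad = 3d 5c 5c 5c 5c.
m1: inner = H(57 36 36 36 36 9c ae f5) = 03 6e; tag = H(3d 5c 5c 5c 5c 03 6e) = 021e ← matches
m2: inner = H(57 36 36 36 36 b2 8d c7) = 03 35; tag = H(3d 5c 5c 5c 5c 03 35) = 01e5
m3: inner = H(57 36 36 36 36 a7 fa 5f) = 03 2f; tag = H(3d 5c 5c 5c 5c 03 2f) = 01df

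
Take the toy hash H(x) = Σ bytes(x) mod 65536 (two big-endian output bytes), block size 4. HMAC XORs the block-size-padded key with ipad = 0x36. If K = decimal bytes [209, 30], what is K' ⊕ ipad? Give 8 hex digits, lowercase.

e7283636

Key decimal bytes [209, 30] = d1 1e is 2 bytes ≤ B = 4; zero-pad to 4 bytes: K' = d1 1e 00 00.
XOR each byte with 0x36: d1⊕36=e7, 1e⊕36=28, 00⊕36=36, 00⊕36=36.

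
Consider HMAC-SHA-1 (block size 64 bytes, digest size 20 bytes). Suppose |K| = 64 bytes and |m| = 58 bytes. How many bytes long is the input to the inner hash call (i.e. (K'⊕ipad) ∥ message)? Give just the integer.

Key is 64 ≤ 64 bytes, zero-padded: |K'| = 64.
Inner input = (K'⊕ipad) ∥ m → 64 + 58 = 122 bytes.

122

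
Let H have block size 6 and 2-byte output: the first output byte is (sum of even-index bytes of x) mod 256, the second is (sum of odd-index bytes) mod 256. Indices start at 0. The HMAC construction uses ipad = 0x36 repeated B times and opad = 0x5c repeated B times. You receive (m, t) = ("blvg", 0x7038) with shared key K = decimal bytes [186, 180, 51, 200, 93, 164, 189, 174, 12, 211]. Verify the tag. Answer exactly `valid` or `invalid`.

invalid

Key decimal bytes [186, 180, 51, 200, 93, 164, 189, 174, 12, 211] = ba b4 33 c8 5d a4 bd ae 0c d3 is 10 bytes > B = 6, so hash it first: H(key) = 13 a1, then zero-pad to 6 bytes: K' = 13 a1 00 00 00 00.
K' ⊕ ipad = 25 97 36 36 36 36; K' ⊕ opad = 4f fd 5c 5c 5c 5c.
Inner hash: even-index sum = 361 mod 256 = 105; odd-index sum = 470 mod 256 = 214 → 69 d6.
Outer hash (recomputed tag): even-index sum = 368 mod 256 = 112; odd-index sum = 651 mod 256 = 139 → 70 8b.
Recomputed tag = 708b; claimed = 7038 → mismatch.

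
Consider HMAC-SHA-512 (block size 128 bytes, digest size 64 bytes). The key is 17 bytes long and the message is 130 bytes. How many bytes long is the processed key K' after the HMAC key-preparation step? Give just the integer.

Key is 17 ≤ 128 bytes, zero-padded: |K'| = 128.

128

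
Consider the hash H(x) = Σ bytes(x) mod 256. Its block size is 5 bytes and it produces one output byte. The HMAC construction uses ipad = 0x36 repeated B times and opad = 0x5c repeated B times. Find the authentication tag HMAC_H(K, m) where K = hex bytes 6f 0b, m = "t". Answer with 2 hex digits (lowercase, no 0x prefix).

4a

Key hex bytes 6f 0b is 2 bytes ≤ B = 5; zero-pad to 5 bytes: K' = 6f 0b 00 00 00.
K' ⊕ ipad = 59 3d 36 36 36.  K' ⊕ opad = 33 57 5c 5c 5c.
Inner input = (K'⊕ipad) ∥ m = 59 3d 36 36 36 ∥ 74.
Inner hash: sum = 89+61+54+54+54+116 = 428; mod 256 = 172 → ac.
Outer input = (K'⊕opad) ∥ inner = 33 57 5c 5c 5c ∥ ac.
Outer hash (tag): sum = 51+87+92+92+92+172 = 586; mod 256 = 74 → 4a.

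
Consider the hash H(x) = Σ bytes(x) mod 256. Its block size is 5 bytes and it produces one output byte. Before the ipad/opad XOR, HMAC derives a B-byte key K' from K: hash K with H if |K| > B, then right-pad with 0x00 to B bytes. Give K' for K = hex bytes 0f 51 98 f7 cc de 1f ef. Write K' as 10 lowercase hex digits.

|K| = 8 > B = 5, so first hash the key.
H(K): sum = 15+81+152+247+204+222+31+239 = 1191; mod 256 = 167 → a7.
Zero-pad H(K) = a7 to 5 bytes: K' = a7 00 00 00 00.

a700000000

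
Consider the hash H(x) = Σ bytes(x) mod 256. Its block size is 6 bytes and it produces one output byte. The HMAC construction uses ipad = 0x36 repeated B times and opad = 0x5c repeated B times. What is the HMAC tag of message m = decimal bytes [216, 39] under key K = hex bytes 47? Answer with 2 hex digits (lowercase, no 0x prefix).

Key hex bytes 47 is 1 byte ≤ B = 6; zero-pad to 6 bytes: K' = 47 00 00 00 00 00.
K' ⊕ ipad = 71 36 36 36 36 36.  K' ⊕ opad = 1b 5c 5c 5c 5c 5c.
Inner input = (K'⊕ipad) ∥ m = 71 36 36 36 36 36 ∥ d8 27.
Inner hash: sum = 113+54+54+54+54+54+216+39 = 638; mod 256 = 126 → 7e.
Outer input = (K'⊕opad) ∥ inner = 1b 5c 5c 5c 5c 5c ∥ 7e.
Outer hash (tag): sum = 27+92+92+92+92+92+126 = 613; mod 256 = 101 → 65.

65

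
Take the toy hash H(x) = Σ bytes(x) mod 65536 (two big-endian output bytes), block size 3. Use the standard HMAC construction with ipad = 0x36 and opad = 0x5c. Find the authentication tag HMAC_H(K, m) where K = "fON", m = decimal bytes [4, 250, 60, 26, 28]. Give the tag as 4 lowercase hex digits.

0112

Key "fON" = 66 4f 4e is exactly B = 3 bytes: K' = 66 4f 4e.
K' ⊕ ipad = 50 79 78.  K' ⊕ opad = 3a 13 12.
Inner input = (K'⊕ipad) ∥ m = 50 79 78 ∥ 04 fa 3c 1a 1c.
Inner hash: sum = 80+121+120+4+250+60+26+28 = 689 → 02 b1.
Outer input = (K'⊕opad) ∥ inner = 3a 13 12 ∥ 02 b1.
Outer hash (tag): sum = 58+19+18+2+177 = 274 → 01 12.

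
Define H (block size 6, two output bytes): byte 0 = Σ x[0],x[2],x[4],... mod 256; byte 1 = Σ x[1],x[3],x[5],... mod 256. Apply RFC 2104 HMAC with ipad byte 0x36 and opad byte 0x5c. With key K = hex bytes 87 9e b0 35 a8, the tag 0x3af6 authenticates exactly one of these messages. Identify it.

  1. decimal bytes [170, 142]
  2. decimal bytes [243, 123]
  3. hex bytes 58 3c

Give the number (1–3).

Key hex bytes 87 9e b0 35 a8 is 5 bytes ≤ B = 6; zero-pad to 6 bytes: K' = 87 9e b0 35 a8 00.
K' ⊕ ipad = b1 a8 86 03 9e 36; K' ⊕ opad = db c2 ec 69 f4 5c.
m1: inner = H(b1 a8 86 03 9e 36 aa 8e) = 7f 6f; tag = H(db c2 ec 69 f4 5c 7f 6f) = 3af6 ← matches
m2: inner = H(b1 a8 86 03 9e 36 f3 7b) = c8 5c; tag = H(db c2 ec 69 f4 5c c8 5c) = 83e3
m3: inner = H(b1 a8 86 03 9e 36 58 3c) = 2d 1d; tag = H(db c2 ec 69 f4 5c 2d 1d) = e8a4

1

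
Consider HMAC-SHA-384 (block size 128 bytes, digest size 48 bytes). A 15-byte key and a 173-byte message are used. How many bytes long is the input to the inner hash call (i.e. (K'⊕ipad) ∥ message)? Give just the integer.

301

Key is 15 ≤ 128 bytes, zero-padded: |K'| = 128.
Inner input = (K'⊕ipad) ∥ m → 128 + 173 = 301 bytes.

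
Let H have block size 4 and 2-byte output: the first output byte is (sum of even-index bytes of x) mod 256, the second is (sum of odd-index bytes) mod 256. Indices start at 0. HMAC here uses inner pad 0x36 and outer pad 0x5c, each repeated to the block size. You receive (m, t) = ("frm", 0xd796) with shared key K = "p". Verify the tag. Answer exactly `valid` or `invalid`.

valid

Key "p" = 70 is 1 byte ≤ B = 4; zero-pad to 4 bytes: K' = 70 00 00 00.
K' ⊕ ipad = 46 36 36 36; K' ⊕ opad = 2c 5c 5c 5c.
Inner hash: even-index sum = 335 mod 256 = 79; odd-index sum = 222 mod 256 = 222 → 4f de.
Outer hash (recomputed tag): even-index sum = 215 mod 256 = 215; odd-index sum = 406 mod 256 = 150 → d7 96.
Recomputed tag = d796; claimed = d796 → match.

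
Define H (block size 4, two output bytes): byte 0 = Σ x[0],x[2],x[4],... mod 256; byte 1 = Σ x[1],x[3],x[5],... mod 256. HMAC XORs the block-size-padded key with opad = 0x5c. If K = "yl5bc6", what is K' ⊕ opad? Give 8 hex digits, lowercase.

4d585c5c

Key "yl5bc6" = 79 6c 35 62 63 36 is 6 bytes > B = 4, so hash it first: H(key) = 11 04, then zero-pad to 4 bytes: K' = 11 04 00 00.
XOR each byte with 0x5c: 11⊕5c=4d, 04⊕5c=58, 00⊕5c=5c, 00⊕5c=5c.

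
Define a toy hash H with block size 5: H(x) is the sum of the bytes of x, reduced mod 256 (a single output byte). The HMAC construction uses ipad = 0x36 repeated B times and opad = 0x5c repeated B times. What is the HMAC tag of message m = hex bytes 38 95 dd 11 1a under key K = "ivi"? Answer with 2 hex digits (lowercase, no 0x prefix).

Key "ivi" = 69 76 69 is 3 bytes ≤ B = 5; zero-pad to 5 bytes: K' = 69 76 69 00 00.
K' ⊕ ipad = 5f 40 5f 36 36.  K' ⊕ opad = 35 2a 35 5c 5c.
Inner input = (K'⊕ipad) ∥ m = 5f 40 5f 36 36 ∥ 38 95 dd 11 1a.
Inner hash: sum = 95+64+95+54+54+56+149+221+17+26 = 831; mod 256 = 63 → 3f.
Outer input = (K'⊕opad) ∥ inner = 35 2a 35 5c 5c ∥ 3f.
Outer hash (tag): sum = 53+42+53+92+92+63 = 395; mod 256 = 139 → 8b.

8b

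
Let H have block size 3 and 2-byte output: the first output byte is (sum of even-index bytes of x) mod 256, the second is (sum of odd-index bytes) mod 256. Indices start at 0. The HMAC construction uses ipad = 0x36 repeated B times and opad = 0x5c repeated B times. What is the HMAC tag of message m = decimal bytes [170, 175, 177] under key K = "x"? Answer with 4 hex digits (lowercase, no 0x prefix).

Key "x" = 78 is 1 byte ≤ B = 3; zero-pad to 3 bytes: K' = 78 00 00.
K' ⊕ ipad = 4e 36 36.  K' ⊕ opad = 24 5c 5c.
Inner input = (K'⊕ipad) ∥ m = 4e 36 36 ∥ aa af b1.
Inner hash: even-index sum = 307 mod 256 = 51; odd-index sum = 401 mod 256 = 145 → 33 91.
Outer input = (K'⊕opad) ∥ inner = 24 5c 5c ∥ 33 91.
Outer hash (tag): even-index sum = 273 mod 256 = 17; odd-index sum = 143 mod 256 = 143 → 11 8f.

118f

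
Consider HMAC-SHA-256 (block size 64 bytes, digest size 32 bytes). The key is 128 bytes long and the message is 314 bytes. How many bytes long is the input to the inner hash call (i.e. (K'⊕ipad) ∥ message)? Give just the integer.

378

Key is 128 > 64 bytes, so it is hashed to 32 bytes then zero-padded to 64: |K'| = 64.
Inner input = (K'⊕ipad) ∥ m → 64 + 314 = 378 bytes.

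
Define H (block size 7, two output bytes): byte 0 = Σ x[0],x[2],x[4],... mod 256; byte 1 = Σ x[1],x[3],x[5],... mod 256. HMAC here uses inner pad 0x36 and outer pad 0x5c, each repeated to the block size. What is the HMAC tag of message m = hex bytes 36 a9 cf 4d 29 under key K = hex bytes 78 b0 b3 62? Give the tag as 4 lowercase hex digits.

09bb

Key hex bytes 78 b0 b3 62 is 4 bytes ≤ B = 7; zero-pad to 7 bytes: K' = 78 b0 b3 62 00 00 00.
K' ⊕ ipad = 4e 86 85 54 36 36 36.  K' ⊕ opad = 24 ec ef 3e 5c 5c 5c.
Inner input = (K'⊕ipad) ∥ m = 4e 86 85 54 36 36 36 ∥ 36 a9 cf 4d 29.
Inner hash: even-index sum = 565 mod 256 = 53; odd-index sum = 574 mod 256 = 62 → 35 3e.
Outer input = (K'⊕opad) ∥ inner = 24 ec ef 3e 5c 5c 5c ∥ 35 3e.
Outer hash (tag): even-index sum = 521 mod 256 = 9; odd-index sum = 443 mod 256 = 187 → 09 bb.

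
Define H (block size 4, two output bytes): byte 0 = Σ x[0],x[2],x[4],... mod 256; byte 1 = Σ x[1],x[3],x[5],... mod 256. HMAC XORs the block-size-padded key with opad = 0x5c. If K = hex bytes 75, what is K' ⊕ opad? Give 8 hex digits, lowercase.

Key hex bytes 75 is 1 byte ≤ B = 4; zero-pad to 4 bytes: K' = 75 00 00 00.
XOR each byte with 0x5c: 75⊕5c=29, 00⊕5c=5c, 00⊕5c=5c, 00⊕5c=5c.

295c5c5c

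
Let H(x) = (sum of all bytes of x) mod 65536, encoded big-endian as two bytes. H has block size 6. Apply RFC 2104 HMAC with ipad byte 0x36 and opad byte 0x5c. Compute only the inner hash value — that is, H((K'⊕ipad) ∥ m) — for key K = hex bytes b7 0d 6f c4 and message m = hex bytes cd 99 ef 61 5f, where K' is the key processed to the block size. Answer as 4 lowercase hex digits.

0588

Key hex bytes b7 0d 6f c4 is 4 bytes ≤ B = 6; zero-pad to 6 bytes: K' = b7 0d 6f c4 00 00.
K' ⊕ ipad = 81 3b 59 f2 36 36.
Inner input = 81 3b 59 f2 36 36 ∥ cd 99 ef 61 5f.
Inner hash: sum = 129+59+89+242+54+54+205+153+239+97+95 = 1416 → 05 88.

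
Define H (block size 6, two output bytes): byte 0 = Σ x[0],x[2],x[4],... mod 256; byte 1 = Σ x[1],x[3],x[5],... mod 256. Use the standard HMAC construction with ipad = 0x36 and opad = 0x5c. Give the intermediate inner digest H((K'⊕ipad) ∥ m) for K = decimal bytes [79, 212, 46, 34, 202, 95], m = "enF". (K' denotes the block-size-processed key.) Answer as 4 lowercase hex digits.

Key decimal bytes [79, 212, 46, 34, 202, 95] = 4f d4 2e 22 ca 5f is exactly B = 6 bytes: K' = 4f d4 2e 22 ca 5f.
K' ⊕ ipad = 79 e2 18 14 fc 69.
Inner input = 79 e2 18 14 fc 69 ∥ 65 6e 46.
Inner hash: even-index sum = 568 mod 256 = 56; odd-index sum = 461 mod 256 = 205 → 38 cd.

38cd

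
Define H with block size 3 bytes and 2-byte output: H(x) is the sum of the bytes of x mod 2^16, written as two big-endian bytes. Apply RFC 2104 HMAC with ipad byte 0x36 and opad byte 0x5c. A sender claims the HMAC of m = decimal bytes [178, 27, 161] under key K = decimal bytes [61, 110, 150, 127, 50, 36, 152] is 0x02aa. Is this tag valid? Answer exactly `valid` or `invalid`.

invalid

Key decimal bytes [61, 110, 150, 127, 50, 36, 152] = 3d 6e 96 7f 32 24 98 is 7 bytes > B = 3, so hash it first: H(key) = 02 ae, then zero-pad to 3 bytes: K' = 02 ae 00.
K' ⊕ ipad = 34 98 36; K' ⊕ opad = 5e f2 5c.
Inner hash: sum = 52+152+54+178+27+161 = 624 → 02 70.
Outer hash (recomputed tag): sum = 94+242+92+2+112 = 542 → 02 1e.
Recomputed tag = 021e; claimed = 02aa → mismatch.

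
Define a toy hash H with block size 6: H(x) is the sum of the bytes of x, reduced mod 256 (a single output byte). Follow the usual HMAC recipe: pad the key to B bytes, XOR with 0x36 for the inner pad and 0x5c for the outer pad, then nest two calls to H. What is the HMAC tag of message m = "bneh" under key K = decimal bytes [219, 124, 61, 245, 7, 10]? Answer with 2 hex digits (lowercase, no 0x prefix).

Key decimal bytes [219, 124, 61, 245, 7, 10] = db 7c 3d f5 07 0a is exactly B = 6 bytes: K' = db 7c 3d f5 07 0a.
K' ⊕ ipad = ed 4a 0b c3 31 3c.  K' ⊕ opad = 87 20 61 a9 5b 56.
Inner input = (K'⊕ipad) ∥ m = ed 4a 0b c3 31 3c ∥ 62 6e 65 68.
Inner hash: sum = 237+74+11+195+49+60+98+110+101+104 = 1039; mod 256 = 15 → 0f.
Outer input = (K'⊕opad) ∥ inner = 87 20 61 a9 5b 56 ∥ 0f.
Outer hash (tag): sum = 135+32+97+169+91+86+15 = 625; mod 256 = 113 → 71.

71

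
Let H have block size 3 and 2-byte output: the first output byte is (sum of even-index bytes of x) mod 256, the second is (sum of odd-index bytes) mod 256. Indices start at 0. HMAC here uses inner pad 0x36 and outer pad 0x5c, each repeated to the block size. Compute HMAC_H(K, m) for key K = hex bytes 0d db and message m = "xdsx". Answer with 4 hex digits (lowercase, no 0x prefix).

Key hex bytes 0d db is 2 bytes ≤ B = 3; zero-pad to 3 bytes: K' = 0d db 00.
K' ⊕ ipad = 3b ed 36.  K' ⊕ opad = 51 87 5c.
Inner input = (K'⊕ipad) ∥ m = 3b ed 36 ∥ 78 64 73 78.
Inner hash: even-index sum = 333 mod 256 = 77; odd-index sum = 472 mod 256 = 216 → 4d d8.
Outer input = (K'⊕opad) ∥ inner = 51 87 5c ∥ 4d d8.
Outer hash (tag): even-index sum = 389 mod 256 = 133; odd-index sum = 212 mod 256 = 212 → 85 d4.

85d4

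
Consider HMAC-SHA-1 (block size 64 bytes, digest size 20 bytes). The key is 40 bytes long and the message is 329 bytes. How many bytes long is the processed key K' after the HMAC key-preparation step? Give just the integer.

Key is 40 ≤ 64 bytes, zero-padded: |K'| = 64.

64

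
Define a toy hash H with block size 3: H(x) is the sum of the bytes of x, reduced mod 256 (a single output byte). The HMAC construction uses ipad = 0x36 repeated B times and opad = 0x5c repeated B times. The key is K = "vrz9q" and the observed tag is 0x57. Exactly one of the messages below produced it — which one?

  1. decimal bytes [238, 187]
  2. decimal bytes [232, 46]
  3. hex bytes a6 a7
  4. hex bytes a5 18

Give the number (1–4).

1

Key "vrz9q" = 76 72 7a 39 71 is 5 bytes > B = 3, so hash it first: H(key) = 0c, then zero-pad to 3 bytes: K' = 0c 00 00.
K' ⊕ ipad = 3a 36 36; K' ⊕ opad = 50 5c 5c.
m1: inner = H(3a 36 36 ee bb) = 4f; tag = H(50 5c 5c 4f) = 57 ← matches
m2: inner = H(3a 36 36 e8 2e) = bc; tag = H(50 5c 5c bc) = c4
m3: inner = H(3a 36 36 a6 a7) = f3; tag = H(50 5c 5c f3) = fb
m4: inner = H(3a 36 36 a5 18) = 63; tag = H(50 5c 5c 63) = 6b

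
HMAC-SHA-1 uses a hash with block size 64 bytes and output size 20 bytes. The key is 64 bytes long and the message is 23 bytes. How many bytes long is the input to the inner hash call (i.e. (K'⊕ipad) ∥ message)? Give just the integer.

Key is 64 ≤ 64 bytes, zero-padded: |K'| = 64.
Inner input = (K'⊕ipad) ∥ m → 64 + 23 = 87 bytes.

87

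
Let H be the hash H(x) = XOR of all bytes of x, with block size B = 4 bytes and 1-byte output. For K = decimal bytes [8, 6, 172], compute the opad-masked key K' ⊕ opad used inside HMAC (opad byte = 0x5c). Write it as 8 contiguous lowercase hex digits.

545af05c

Key decimal bytes [8, 6, 172] = 08 06 ac is 3 bytes ≤ B = 4; zero-pad to 4 bytes: K' = 08 06 ac 00.
XOR each byte with 0x5c: 08⊕5c=54, 06⊕5c=5a, ac⊕5c=f0, 00⊕5c=5c.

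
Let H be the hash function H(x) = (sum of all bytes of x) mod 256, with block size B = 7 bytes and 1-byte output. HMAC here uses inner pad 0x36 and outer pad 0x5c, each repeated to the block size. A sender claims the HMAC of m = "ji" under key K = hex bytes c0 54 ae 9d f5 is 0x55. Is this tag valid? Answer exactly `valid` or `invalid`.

Key hex bytes c0 54 ae 9d f5 is 5 bytes ≤ B = 7; zero-pad to 7 bytes: K' = c0 54 ae 9d f5 00 00.
K' ⊕ ipad = f6 62 98 ab c3 36 36; K' ⊕ opad = 9c 08 f2 c1 a9 5c 5c.
Inner hash: sum = 246+98+152+171+195+54+54+106+105 = 1181; mod 256 = 157 → 9d.
Outer hash (recomputed tag): sum = 156+8+242+193+169+92+92+157 = 1109; mod 256 = 85 → 55.
Recomputed tag = 55; claimed = 55 → match.

valid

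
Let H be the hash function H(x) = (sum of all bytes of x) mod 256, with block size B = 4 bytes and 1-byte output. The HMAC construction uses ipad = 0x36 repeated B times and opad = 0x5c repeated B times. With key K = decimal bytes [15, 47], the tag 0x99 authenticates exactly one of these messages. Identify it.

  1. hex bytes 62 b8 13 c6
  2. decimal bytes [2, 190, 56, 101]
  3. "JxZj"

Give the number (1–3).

2

Key decimal bytes [15, 47] = 0f 2f is 2 bytes ≤ B = 4; zero-pad to 4 bytes: K' = 0f 2f 00 00.
K' ⊕ ipad = 39 19 36 36; K' ⊕ opad = 53 73 5c 5c.
m1: inner = H(39 19 36 36 62 b8 13 c6) = b1; tag = H(53 73 5c 5c b1) = 2f
m2: inner = H(39 19 36 36 02 be 38 65) = 1b; tag = H(53 73 5c 5c 1b) = 99 ← matches
m3: inner = H(39 19 36 36 4a 78 5a 6a) = 44; tag = H(53 73 5c 5c 44) = c2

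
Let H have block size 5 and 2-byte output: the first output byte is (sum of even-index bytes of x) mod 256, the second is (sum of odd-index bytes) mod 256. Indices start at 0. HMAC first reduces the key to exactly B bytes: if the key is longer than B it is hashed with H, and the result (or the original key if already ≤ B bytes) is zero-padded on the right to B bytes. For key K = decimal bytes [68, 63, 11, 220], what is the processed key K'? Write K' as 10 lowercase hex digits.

443f0bdc00

Key decimal bytes [68, 63, 11, 220] = 44 3f 0b dc is 4 bytes ≤ B = 5; zero-pad to 5 bytes: K' = 44 3f 0b dc 00.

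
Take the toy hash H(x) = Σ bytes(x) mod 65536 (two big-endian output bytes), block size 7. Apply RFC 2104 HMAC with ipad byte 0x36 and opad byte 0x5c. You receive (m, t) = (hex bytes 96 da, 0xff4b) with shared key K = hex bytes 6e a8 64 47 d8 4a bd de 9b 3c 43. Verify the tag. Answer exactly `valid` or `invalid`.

Key hex bytes 6e a8 64 47 d8 4a bd de 9b 3c 43 is 11 bytes > B = 7, so hash it first: H(key) = 05 98, then zero-pad to 7 bytes: K' = 05 98 00 00 00 00 00.
K' ⊕ ipad = 33 ae 36 36 36 36 36; K' ⊕ opad = 59 c4 5c 5c 5c 5c 5c.
Inner hash: sum = 51+174+54+54+54+54+54+150+218 = 863 → 03 5f.
Outer hash (recomputed tag): sum = 89+196+92+92+92+92+92+3+95 = 843 → 03 4b.
Recomputed tag = 034b; claimed = ff4b → mismatch.

invalid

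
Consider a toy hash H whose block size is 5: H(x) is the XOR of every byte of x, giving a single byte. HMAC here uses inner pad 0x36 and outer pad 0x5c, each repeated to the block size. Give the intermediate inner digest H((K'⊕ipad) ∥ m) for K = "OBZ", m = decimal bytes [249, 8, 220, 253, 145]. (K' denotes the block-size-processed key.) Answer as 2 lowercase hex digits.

Key "OBZ" = 4f 42 5a is 3 bytes ≤ B = 5; zero-pad to 5 bytes: K' = 4f 42 5a 00 00.
K' ⊕ ipad = 79 74 6c 36 36.
Inner input = 79 74 6c 36 36 ∥ f9 08 dc fd 91.
Inner hash: XOR 79⊕74⊕6c⊕36⊕36⊕f9⊕08⊕dc⊕fd⊕91 = 20.

20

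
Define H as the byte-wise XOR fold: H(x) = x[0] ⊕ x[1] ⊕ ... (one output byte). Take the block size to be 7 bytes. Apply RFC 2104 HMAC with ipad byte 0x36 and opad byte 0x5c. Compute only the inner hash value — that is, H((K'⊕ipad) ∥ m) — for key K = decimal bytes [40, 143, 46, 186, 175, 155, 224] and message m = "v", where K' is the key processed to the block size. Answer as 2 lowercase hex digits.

a7

Key decimal bytes [40, 143, 46, 186, 175, 155, 224] = 28 8f 2e ba af 9b e0 is exactly B = 7 bytes: K' = 28 8f 2e ba af 9b e0.
K' ⊕ ipad = 1e b9 18 8c 99 ad d6.
Inner input = 1e b9 18 8c 99 ad d6 ∥ 76.
Inner hash: XOR 1e⊕b9⊕18⊕8c⊕99⊕ad⊕d6⊕76 = a7.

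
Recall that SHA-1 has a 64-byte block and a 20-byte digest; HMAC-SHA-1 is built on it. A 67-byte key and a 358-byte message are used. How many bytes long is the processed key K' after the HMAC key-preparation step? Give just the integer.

64

Key is 67 > 64 bytes, so it is hashed to 20 bytes then zero-padded to 64: |K'| = 64.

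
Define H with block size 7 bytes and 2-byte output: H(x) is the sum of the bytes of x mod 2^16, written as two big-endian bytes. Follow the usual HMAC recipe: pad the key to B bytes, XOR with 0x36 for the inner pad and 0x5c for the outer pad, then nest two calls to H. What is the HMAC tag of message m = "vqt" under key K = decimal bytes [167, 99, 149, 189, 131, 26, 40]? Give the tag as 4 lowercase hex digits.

Key decimal bytes [167, 99, 149, 189, 131, 26, 40] = a7 63 95 bd 83 1a 28 is exactly B = 7 bytes: K' = a7 63 95 bd 83 1a 28.
K' ⊕ ipad = 91 55 a3 8b b5 2c 1e.  K' ⊕ opad = fb 3f c9 e1 df 46 74.
Inner input = (K'⊕ipad) ∥ m = 91 55 a3 8b b5 2c 1e ∥ 76 71 74.
Inner hash: sum = 145+85+163+139+181+44+30+118+113+116 = 1134 → 04 6e.
Outer input = (K'⊕opad) ∥ inner = fb 3f c9 e1 df 46 74 ∥ 04 6e.
Outer hash (tag): sum = 251+63+201+225+223+70+116+4+110 = 1263 → 04 ef.

04ef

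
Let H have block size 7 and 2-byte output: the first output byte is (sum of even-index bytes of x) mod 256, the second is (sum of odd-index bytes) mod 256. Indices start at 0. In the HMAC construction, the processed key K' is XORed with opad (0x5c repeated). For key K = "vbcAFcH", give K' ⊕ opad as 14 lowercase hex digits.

2a3e3f1d1a3f14

Key "vbcAFcH" = 76 62 63 41 46 63 48 is exactly B = 7 bytes: K' = 76 62 63 41 46 63 48.
XOR each byte with 0x5c: 76⊕5c=2a, 62⊕5c=3e, 63⊕5c=3f, 41⊕5c=1d, 46⊕5c=1a, 63⊕5c=3f, 48⊕5c=14.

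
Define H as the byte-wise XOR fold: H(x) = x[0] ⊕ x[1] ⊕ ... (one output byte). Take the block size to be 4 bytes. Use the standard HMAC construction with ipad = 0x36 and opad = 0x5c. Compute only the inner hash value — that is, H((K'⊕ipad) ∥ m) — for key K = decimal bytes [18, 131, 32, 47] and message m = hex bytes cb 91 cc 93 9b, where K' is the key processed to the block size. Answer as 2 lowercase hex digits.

Key decimal bytes [18, 131, 32, 47] = 12 83 20 2f is exactly B = 4 bytes: K' = 12 83 20 2f.
K' ⊕ ipad = 24 b5 16 19.
Inner input = 24 b5 16 19 ∥ cb 91 cc 93 9b.
Inner hash: XOR 24⊕b5⊕16⊕19⊕cb⊕91⊕cc⊕93⊕9b = 00.

00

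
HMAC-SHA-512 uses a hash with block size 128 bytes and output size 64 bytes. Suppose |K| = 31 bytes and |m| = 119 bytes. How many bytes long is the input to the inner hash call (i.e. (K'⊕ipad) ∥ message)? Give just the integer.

Key is 31 ≤ 128 bytes, zero-padded: |K'| = 128.
Inner input = (K'⊕ipad) ∥ m → 128 + 119 = 247 bytes.

247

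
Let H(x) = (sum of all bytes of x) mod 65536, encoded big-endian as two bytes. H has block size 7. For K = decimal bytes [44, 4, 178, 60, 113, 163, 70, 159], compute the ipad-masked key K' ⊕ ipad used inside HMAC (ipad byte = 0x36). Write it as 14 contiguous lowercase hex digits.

35213636363636

Key decimal bytes [44, 4, 178, 60, 113, 163, 70, 159] = 2c 04 b2 3c 71 a3 46 9f is 8 bytes > B = 7, so hash it first: H(key) = 03 17, then zero-pad to 7 bytes: K' = 03 17 00 00 00 00 00.
XOR each byte with 0x36: 03⊕36=35, 17⊕36=21, 00⊕36=36, 00⊕36=36, 00⊕36=36, 00⊕36=36, 00⊕36=36.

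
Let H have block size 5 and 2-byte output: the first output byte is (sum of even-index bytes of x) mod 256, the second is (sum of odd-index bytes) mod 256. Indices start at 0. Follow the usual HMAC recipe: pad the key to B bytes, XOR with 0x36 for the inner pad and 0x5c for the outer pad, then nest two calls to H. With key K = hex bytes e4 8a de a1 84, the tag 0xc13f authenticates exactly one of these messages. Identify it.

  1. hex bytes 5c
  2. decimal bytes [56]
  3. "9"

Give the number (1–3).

1

Key hex bytes e4 8a de a1 84 is exactly B = 5 bytes: K' = e4 8a de a1 84.
K' ⊕ ipad = d2 bc e8 97 b2; K' ⊕ opad = b8 d6 82 fd d8.
m1: inner = H(d2 bc e8 97 b2 5c) = 6c af; tag = H(b8 d6 82 fd d8 6c af) = c13f ← matches
m2: inner = H(d2 bc e8 97 b2 38) = 6c 8b; tag = H(b8 d6 82 fd d8 6c 8b) = 9d3f
m3: inner = H(d2 bc e8 97 b2 39) = 6c 8c; tag = H(b8 d6 82 fd d8 6c 8c) = 9e3f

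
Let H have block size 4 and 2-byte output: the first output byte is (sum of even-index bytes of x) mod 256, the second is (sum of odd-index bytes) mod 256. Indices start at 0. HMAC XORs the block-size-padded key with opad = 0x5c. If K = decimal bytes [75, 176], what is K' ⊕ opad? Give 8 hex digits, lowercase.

17ec5c5c

Key decimal bytes [75, 176] = 4b b0 is 2 bytes ≤ B = 4; zero-pad to 4 bytes: K' = 4b b0 00 00.
XOR each byte with 0x5c: 4b⊕5c=17, b0⊕5c=ec, 00⊕5c=5c, 00⊕5c=5c.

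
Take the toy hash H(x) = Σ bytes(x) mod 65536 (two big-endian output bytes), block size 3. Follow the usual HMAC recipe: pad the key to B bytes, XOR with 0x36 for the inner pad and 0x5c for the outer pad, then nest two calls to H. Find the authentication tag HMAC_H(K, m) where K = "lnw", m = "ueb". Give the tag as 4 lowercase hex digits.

00be

Key "lnw" = 6c 6e 77 is exactly B = 3 bytes: K' = 6c 6e 77.
K' ⊕ ipad = 5a 58 41.  K' ⊕ opad = 30 32 2b.
Inner input = (K'⊕ipad) ∥ m = 5a 58 41 ∥ 75 65 62.
Inner hash: sum = 90+88+65+117+101+98 = 559 → 02 2f.
Outer input = (K'⊕opad) ∥ inner = 30 32 2b ∥ 02 2f.
Outer hash (tag): sum = 48+50+43+2+47 = 190 → 00 be.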